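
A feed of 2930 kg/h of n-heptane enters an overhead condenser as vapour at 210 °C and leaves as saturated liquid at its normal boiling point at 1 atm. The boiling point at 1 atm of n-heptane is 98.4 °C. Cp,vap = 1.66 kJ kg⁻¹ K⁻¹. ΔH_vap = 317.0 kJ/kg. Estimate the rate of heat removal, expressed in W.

Q_c = 409000 W

vapour 210→98.4 °C: -185.26 kJ/kg
condensation at 98.4 °C: -317 kJ/kg
Δh = -185.26 + -317 = -502.26 kJ/kg
Q = ṁ·Δh = 2930 kg/h × -502.26 kJ/kg = -1.4716e+06 kJ/h
|Q| = 408.78 kW = 408780 W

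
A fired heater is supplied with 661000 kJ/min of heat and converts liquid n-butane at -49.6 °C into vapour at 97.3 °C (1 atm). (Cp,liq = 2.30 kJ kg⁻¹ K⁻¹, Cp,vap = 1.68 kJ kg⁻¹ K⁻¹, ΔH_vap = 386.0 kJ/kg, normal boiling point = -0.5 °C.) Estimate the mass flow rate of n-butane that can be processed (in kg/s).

ṁ = 16.6 kg/s

Δh = 2.30×(-0.5−-49.6) + 386.0 + 1.68×(97.3−-0.5) = 663.23 kJ/kg
Q = 661000 kJ/min = 11017 kJ/s = 11017 kJ/s
ṁ = Q/Δh = 11017 / 663.23 = 16.611 kg/s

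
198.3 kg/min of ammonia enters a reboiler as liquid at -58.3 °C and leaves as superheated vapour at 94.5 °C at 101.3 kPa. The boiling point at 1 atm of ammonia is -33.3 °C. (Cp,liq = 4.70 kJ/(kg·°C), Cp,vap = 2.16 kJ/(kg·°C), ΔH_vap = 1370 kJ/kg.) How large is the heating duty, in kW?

Q = 5830 kW

liquid -58.3→-33.3 °C: 117.5 kJ/kg
vaporisation at -33.3 °C: 1370 kJ/kg
vapour -33.3→94.5 °C: 276.05 kJ/kg
Δh = 117.5 + 1370 + 276.05 = 1763.5 kJ/kg
Q = ṁ·Δh = 198.3 kg/min × 1763.5 kJ/kg = 349710 kJ/min
|Q| = 5828.5 kW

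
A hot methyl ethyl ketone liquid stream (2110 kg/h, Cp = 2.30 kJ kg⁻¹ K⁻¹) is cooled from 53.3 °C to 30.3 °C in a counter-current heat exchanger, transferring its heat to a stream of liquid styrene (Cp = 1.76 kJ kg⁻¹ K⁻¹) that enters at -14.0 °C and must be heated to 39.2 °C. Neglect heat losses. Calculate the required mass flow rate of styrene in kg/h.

Heat released by hot stream: Q = 2110 × 2.30 × (53.3 − 30.3) = 111620 kJ/h
Energy balance on cold side (adiabatic exchanger): Q = ṁ_c·Cp_c·(T_c,out − T_c,in)
ṁ_c = 111620 / [1.76 × (39.2 − -14.0)] = 1192.1 kg/h

ṁ_c = 1190 kg/h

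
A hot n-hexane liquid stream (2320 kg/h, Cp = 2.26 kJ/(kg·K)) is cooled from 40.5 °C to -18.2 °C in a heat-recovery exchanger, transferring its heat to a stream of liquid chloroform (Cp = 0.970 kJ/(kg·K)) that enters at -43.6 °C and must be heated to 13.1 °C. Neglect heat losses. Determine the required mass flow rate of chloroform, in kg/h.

Heat released by hot stream: Q = 2320 × 2.26 × (40.5 − -18.2) = 307780 kJ/h
Energy balance on cold side (adiabatic exchanger): Q = ṁ_c·Cp_c·(T_c,out − T_c,in)
ṁ_c = 307780 / [0.970 × (13.1 − -43.6)] = 5596 kg/h

ṁ_c = 5600 kg/h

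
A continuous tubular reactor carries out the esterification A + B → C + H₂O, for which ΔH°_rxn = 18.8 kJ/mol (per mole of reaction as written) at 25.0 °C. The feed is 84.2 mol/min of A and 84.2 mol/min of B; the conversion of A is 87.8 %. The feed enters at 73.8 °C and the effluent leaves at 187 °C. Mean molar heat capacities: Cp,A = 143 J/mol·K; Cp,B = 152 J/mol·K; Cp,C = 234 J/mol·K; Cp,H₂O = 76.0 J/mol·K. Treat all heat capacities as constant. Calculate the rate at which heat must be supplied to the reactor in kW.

Extent of reaction ξ = 0.878 × 84.2 = 73.928 mol/min
Reaction term: ξ·ΔH°_rxn = 73.928 × 18.8 = 1389.8 kJ/min
Sensible, feed 73.8→25 °C: -1212.1 kJ/min
Outlet flows (mol/min): A 10.272, B 10.272, C 73.928, H₂O 73.928
Sensible, products 25→187 °C: 4203.6 kJ/min
Q = ΔH = 4381.3 kJ/min = 73.021 kW
Heat supplied = 73.021 kW

Q_in = 73.0 kW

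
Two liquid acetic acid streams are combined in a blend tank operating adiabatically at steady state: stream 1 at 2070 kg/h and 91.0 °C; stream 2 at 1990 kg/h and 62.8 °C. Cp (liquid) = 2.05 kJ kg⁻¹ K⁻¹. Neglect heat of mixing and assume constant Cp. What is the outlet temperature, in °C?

T_out = 77.2 °C

No heat crosses the boundary, so H_out = H_in.
T_out = Σ ṁᵢCp,ᵢTᵢ / Σ ṁᵢCp,ᵢ
      = 642350 / 8323 = 77.178 °C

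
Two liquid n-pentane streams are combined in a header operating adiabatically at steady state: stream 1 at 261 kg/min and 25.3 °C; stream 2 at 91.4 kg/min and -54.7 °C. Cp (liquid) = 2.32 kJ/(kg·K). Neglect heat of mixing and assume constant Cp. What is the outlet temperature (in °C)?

T_out = 4.55 °C

No heat crosses the boundary, so H_out = H_in.
Σ ṁᵢCp,ᵢTᵢ = 261×2.32×25.3 + 91.4×2.32×-54.7 = 3720.6
Σ ṁᵢCp,ᵢ = 261×2.32 + 91.4×2.32 = 817.57
T_out = 3720.6 / 817.57 = 4.5509 °C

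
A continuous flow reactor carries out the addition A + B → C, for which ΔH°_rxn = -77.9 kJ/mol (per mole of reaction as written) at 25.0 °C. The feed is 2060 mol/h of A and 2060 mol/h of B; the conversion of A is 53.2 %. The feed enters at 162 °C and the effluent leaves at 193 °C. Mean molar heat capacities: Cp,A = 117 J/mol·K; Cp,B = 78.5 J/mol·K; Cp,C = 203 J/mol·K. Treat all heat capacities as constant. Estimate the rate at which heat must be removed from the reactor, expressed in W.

Extent of reaction ξ = 0.532 × 2060 = 1095.9 mol/h
Reaction term: ξ·ΔH°_rxn = 1095.9 × -77.9 = -85372 kJ/h
Sensible, feed 162→25 °C: -55174 kJ/h
Outlet flows (mol/h): A 964.08, B 964.08, C 1095.9
Sensible, products 25→193 °C: 69039 kJ/h
Q = ΔH = -71507 kJ/h = -19.863 kW
Heat removed = 19863 W

Q_out = 19900 W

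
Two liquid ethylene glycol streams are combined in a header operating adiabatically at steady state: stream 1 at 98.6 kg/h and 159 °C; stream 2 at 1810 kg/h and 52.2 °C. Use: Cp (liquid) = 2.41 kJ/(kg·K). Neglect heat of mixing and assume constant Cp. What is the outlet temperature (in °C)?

T_out = 57.7 °C

Energy balance with Q = 0: Σ ṁᵢCp,ᵢ(T_out − Tᵢ) = 0
T_out = Σ ṁᵢCp,ᵢTᵢ / Σ ṁᵢCp,ᵢ
      = 265480 / 4599.7 = 57.717 °C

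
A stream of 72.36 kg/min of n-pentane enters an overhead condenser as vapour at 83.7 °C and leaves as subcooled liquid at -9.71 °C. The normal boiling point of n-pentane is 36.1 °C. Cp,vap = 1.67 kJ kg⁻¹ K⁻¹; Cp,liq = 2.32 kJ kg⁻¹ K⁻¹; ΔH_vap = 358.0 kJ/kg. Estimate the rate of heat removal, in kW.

vapour 83.7→36.1 °C: -79.492 kJ/kg
condensation at 36.1 °C: -358 kJ/kg
liquid 36.1→-9.71 °C: -106.28 kJ/kg
Δh = -79.492 + -358 + -106.28 = -543.77 kJ/kg
Q = ṁ·Δh = 72.36 kg/min × -543.77 kJ/kg = -39347 kJ/min
|Q| = 655.79 kW

Q_c = 656 kW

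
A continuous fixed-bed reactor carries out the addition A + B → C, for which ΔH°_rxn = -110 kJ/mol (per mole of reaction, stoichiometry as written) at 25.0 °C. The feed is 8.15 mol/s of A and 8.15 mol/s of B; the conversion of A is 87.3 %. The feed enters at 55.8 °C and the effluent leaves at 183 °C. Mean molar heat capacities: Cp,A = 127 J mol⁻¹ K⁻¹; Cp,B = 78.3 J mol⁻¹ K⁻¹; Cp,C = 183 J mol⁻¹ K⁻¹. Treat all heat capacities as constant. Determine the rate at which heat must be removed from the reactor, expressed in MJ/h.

Q_out = 2140 MJ/h

Extent of reaction ξ = 0.873 × 8.15 = 7.115 mol/s
Reaction term: ξ·ΔH°_rxn = 7.115 × -110 = -782.64 kJ/s
Sensible, feed 55.8→25 °C: -51.534 kJ/s
Outlet flows (mol/s): A 1.0351, B 1.0351, C 7.115
Sensible, products 25→183 °C: 239.3 kJ/s
Q = ΔH = -594.88 kJ/s = -594.88 kW
Heat removed = 2141.6 MJ/h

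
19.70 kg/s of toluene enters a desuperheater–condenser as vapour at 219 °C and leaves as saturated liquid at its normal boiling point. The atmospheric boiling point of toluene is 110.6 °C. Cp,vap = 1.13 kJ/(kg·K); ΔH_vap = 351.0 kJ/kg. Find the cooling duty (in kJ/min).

vapour 219→110.6 °C: -122.49 kJ/kg
condensation at 110.6 °C: -351 kJ/kg
Δh = -122.49 + -351 = -473.49 kJ/kg
Q = ṁ·Δh = 19.70 kg/s × -473.49 kJ/kg = -9327.8 kJ/s
|Q| = 9327.8 kW = 559670 kJ/min

Q_c = 560000 kJ/min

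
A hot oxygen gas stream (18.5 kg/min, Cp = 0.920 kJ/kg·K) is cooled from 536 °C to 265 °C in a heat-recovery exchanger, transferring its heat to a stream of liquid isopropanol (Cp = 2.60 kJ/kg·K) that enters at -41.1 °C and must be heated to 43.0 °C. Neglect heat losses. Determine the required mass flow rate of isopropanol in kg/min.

ṁ_c = 21.1 kg/min

Heat released by hot stream: Q = 18.5 × 0.920 × (536 − 265) = 4612.4 kJ/min
Energy balance on cold side (adiabatic exchanger): Q = ṁ_c·Cp_c·(T_c,out − T_c,in)
ṁ_c = 4612.4 / [2.60 × (43.0 − -41.1)] = 21.094 kg/min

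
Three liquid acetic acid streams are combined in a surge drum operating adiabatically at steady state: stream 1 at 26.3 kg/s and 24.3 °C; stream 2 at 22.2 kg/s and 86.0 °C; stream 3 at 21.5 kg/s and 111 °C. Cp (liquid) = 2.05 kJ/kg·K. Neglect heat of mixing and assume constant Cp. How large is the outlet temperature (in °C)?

T_out = 70.5 °C

No heat crosses the boundary, so H_out = H_in.
Σ ṁᵢCp,ᵢTᵢ = 26.3×2.05×24.3 + 22.2×2.05×86.0 + 21.5×2.05×111 = 10116
Σ ṁᵢCp,ᵢ = 26.3×2.05 + 22.2×2.05 + 21.5×2.05 = 143.5
T_out = 10116 / 143.5 = 70.497 °C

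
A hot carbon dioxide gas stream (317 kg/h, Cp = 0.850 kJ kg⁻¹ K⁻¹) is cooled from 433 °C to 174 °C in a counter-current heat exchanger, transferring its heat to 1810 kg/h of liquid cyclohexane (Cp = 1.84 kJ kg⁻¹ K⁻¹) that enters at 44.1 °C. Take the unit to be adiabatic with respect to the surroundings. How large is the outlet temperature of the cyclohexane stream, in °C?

T_c,out = 65.1 °C

Heat released by hot stream: Q = 317 × 0.850 × (433 − 174) = 69788 kJ/h
Energy balance on cold side (adiabatic exchanger): Q = ṁ_c·Cp_c·(T_c,out − T_c,in)
T_c,out = 44.1 + 69788/(1810 × 1.84) = 65.055 °C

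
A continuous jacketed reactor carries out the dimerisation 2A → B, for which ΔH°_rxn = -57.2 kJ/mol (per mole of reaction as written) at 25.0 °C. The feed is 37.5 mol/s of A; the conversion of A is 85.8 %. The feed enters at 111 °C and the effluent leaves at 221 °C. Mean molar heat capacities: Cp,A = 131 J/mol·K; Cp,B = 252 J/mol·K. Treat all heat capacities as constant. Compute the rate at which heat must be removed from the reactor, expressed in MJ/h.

Q_out = 1480 MJ/h

Extent of reaction ξ = 0.858 × 37.5 / 2 = 16.087 mol/s
Reaction term: ξ·ΔH°_rxn = 16.087 × -57.2 = -920.2 kJ/s
Sensible, feed 111→25 °C: -422.48 kJ/s
Outlet flows (mol/s): A 5.325, B 16.087
Sensible, products 25→221 °C: 931.32 kJ/s
Q = ΔH = -411.36 kJ/s = -411.36 kW
Heat removed = 1480.9 MJ/h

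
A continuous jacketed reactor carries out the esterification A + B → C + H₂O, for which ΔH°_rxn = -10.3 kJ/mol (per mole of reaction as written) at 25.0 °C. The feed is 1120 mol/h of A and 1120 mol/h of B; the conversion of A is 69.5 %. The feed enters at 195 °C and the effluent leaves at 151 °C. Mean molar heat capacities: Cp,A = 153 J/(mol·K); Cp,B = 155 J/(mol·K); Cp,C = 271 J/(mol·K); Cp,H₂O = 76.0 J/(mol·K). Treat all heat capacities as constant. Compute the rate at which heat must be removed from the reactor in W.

Extent of reaction ξ = 0.695 × 1120 = 778.4 mol/h
Reaction term: ξ·ΔH°_rxn = 778.4 × -10.3 = -8017.5 kJ/h
Sensible, feed 195→25 °C: -58643 kJ/h
Outlet flows (mol/h): A 341.6, B 341.6, C 778.4, H₂O 778.4
Sensible, products 25→151 °C: 47290 kJ/h
Q = ΔH = -19371 kJ/h = -5.3808 kW
Heat removed = 5380.8 W

Q_out = 5380 W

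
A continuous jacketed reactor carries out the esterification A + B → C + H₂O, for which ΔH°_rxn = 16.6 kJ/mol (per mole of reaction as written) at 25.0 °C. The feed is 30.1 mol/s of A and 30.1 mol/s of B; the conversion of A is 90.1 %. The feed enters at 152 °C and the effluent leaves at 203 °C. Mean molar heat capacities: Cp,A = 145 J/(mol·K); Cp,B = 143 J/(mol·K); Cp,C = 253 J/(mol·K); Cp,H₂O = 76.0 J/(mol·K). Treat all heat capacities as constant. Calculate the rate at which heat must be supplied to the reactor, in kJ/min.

Extent of reaction ξ = 0.901 × 30.1 = 27.12 mol/s
Reaction term: ξ·ΔH°_rxn = 27.12 × 16.6 = 450.19 kJ/s
Sensible, feed 152→25 °C: -1100.9 kJ/s
Outlet flows (mol/s): A 2.9799, B 2.9799, C 27.12, H₂O 27.12
Sensible, products 25→203 °C: 1741 kJ/s
Q = ΔH = 1090.2 kJ/s = 1090.2 kW
Heat supplied = 65413 kJ/min

Q_in = 65400 kJ/min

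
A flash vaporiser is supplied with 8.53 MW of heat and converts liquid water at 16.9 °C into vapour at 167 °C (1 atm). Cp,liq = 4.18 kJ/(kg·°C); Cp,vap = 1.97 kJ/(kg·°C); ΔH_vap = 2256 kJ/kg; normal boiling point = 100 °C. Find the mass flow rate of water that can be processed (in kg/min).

Δh = 4.18×(100−16.9) + 2256 + 1.97×(167−100) = 2735.3 kJ/kg
Q = 8.53 MW = 8530 kJ/s = 511800 kJ/min
ṁ = Q/Δh = 511800 / 2735.3 = 187.11 kg/min

ṁ = 187 kg/min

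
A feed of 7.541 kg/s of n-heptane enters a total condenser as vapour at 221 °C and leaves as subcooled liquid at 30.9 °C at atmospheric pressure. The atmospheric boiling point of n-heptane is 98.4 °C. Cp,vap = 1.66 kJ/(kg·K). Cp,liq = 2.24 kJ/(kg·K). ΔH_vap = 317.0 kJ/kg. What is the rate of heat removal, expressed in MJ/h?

vapour 221→98.4 °C: -203.52 kJ/kg
condensation at 98.4 °C: -317 kJ/kg
liquid 98.4→30.9 °C: -151.2 kJ/kg
Δh = -203.52 + -317 + -151.2 = -671.72 kJ/kg
Q = ṁ·Δh = 7.541 kg/s × -671.72 kJ/kg = -5065.4 kJ/s
|Q| = 5065.4 kW = 18235 MJ/h

Q_c = 18200 MJ/h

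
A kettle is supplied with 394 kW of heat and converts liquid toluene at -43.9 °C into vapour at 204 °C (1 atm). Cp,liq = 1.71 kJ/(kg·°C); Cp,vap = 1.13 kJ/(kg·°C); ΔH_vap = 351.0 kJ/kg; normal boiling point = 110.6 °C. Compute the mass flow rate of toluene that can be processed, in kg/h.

Δh = 1.71×(110.6−-43.9) + 351.0 + 1.13×(204−110.6) = 720.74 kJ/kg
Q = 394 kW = 394 kJ/s = 1.4184e+06 kJ/h
ṁ = Q/Δh = 1.4184e+06 / 720.74 = 1968 kg/h

ṁ = 1970 kg/h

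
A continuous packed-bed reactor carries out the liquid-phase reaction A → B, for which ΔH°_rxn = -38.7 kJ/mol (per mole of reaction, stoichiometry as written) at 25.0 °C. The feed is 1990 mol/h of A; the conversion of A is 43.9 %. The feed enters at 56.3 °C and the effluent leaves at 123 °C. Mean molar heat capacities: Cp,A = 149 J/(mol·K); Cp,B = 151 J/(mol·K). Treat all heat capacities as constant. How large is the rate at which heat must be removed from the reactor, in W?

Q_out = 3850 W

Extent of reaction ξ = 0.439 × 1990 = 873.61 mol/h
Reaction term: ξ·ΔH°_rxn = 873.61 × -38.7 = -33809 kJ/h
Sensible, feed 56.3→25 °C: -9280.8 kJ/h
Outlet flows (mol/h): A 1116.4, B 873.61
Sensible, products 25→123 °C: 29229 kJ/h
Q = ΔH = -13860 kJ/h = -3.8501 kW
Heat removed = 3850.1 W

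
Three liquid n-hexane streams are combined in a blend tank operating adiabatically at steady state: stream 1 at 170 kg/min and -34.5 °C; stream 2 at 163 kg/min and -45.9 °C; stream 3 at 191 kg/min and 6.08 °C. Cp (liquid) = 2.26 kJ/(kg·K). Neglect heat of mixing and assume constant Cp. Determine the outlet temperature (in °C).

Energy balance with Q = 0: Σ ṁᵢCp,ᵢ(T_out − Tᵢ) = 0
Σ ṁᵢCp,ᵢTᵢ = 170×2.26×-34.5 + 163×2.26×-45.9 + 191×2.26×6.08 = -27539
Σ ṁᵢCp,ᵢ = 170×2.26 + 163×2.26 + 191×2.26 = 1184.2
T_out = -27539 / 1184.2 = -23.255 °C

T_out = -23.3 °C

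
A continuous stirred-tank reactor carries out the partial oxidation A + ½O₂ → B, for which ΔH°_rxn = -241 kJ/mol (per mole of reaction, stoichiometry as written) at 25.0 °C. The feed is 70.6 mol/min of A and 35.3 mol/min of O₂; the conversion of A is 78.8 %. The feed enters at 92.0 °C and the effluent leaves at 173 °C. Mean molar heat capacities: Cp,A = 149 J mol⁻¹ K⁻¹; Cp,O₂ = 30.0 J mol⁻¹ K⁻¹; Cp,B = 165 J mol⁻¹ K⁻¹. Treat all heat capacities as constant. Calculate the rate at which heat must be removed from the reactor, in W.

Extent of reaction ξ = 0.788 × 70.6 = 55.633 mol/min
Reaction term: ξ·ΔH°_rxn = 55.633 × -241 = -13408 kJ/min
Sensible, feed 92.0→25 °C: -775.75 kJ/min
Outlet flows (mol/min): A 14.967, O₂ 7.4836, B 55.633
Sensible, products 25→173 °C: 1721.8 kJ/min
Q = ΔH = -12461 kJ/min = -207.69 kW
Heat removed = 207690 W

Q_out = 208000 W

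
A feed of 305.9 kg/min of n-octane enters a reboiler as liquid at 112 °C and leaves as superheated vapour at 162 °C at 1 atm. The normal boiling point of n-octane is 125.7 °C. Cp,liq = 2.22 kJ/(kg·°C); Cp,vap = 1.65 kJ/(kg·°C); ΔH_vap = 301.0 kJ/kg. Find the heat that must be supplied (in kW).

Q = 2000 kW

liquid 112→125.7 °C: 30.414 kJ/kg
vaporisation at 125.7 °C: 301 kJ/kg
vapour 125.7→162 °C: 59.895 kJ/kg
Δh = 30.414 + 301 + 59.895 = 391.31 kJ/kg
Q = ṁ·Δh = 305.9 kg/min × 391.31 kJ/kg = 119700 kJ/min
|Q| = 1995 kW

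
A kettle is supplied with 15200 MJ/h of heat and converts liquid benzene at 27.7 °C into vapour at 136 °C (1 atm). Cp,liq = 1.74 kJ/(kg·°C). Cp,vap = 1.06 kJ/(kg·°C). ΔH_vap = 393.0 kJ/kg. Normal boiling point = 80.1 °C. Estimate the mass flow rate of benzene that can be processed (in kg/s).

Δh = 1.74×(80.1−27.7) + 393.0 + 1.06×(136−80.1) = 543.43 kJ/kg
Q = 15200 MJ/h = 4222.2 kJ/s = 4222.2 kJ/s
ṁ = Q/Δh = 4222.2 / 543.43 = 7.7696 kg/s

ṁ = 7.77 kg/s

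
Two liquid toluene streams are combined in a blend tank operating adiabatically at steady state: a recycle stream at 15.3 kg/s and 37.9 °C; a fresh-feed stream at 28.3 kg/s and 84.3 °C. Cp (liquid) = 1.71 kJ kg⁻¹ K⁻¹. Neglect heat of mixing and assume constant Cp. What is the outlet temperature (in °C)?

Adiabatic, steady state ⇒ Σ ṁᵢCp,ᵢ(T_out − Tᵢ) = 0
T_out = Σ ṁᵢCp,ᵢTᵢ / Σ ṁᵢCp,ᵢ
      = 5071.1 / 74.556 = 68.017 °C

T_out = 68.0 °C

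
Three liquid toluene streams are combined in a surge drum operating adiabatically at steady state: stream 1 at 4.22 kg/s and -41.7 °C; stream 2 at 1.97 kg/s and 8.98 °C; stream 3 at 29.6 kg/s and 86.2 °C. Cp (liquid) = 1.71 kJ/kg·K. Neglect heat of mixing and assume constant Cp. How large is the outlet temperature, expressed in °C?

T_out = 66.9 °C

No heat crosses the boundary, so H_out = H_in.
Σ ṁᵢCp,ᵢTᵢ = 4.22×1.71×-41.7 + 1.97×1.71×8.98 + 29.6×1.71×86.2 = 4092.4
Σ ṁᵢCp,ᵢ = 4.22×1.71 + 1.97×1.71 + 29.6×1.71 = 61.201
T_out = 4092.4 / 61.201 = 66.869 °C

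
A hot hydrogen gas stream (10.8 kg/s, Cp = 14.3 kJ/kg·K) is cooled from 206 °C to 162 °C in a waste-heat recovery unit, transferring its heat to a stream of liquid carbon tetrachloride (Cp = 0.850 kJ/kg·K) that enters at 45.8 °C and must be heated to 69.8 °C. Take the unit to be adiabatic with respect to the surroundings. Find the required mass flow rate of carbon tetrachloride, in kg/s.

ṁ_c = 333 kg/s

Heat released by hot stream: Q = 10.8 × 14.3 × (206 − 162) = 6795.4 kJ/s
Energy balance on cold side (adiabatic exchanger): Q = ṁ_c·Cp_c·(T_c,out − T_c,in)
ṁ_c = 6795.4 / [0.850 × (69.8 − 45.8)] = 333.11 kg/s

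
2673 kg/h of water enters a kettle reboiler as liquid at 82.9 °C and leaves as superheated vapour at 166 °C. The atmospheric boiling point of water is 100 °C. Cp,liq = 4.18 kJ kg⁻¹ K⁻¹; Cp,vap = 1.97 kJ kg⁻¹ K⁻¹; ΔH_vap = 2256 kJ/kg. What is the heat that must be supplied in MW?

liquid 82.9→100 °C: 71.478 kJ/kg
vaporisation at 100 °C: 2256 kJ/kg
vapour 100→166 °C: 130.02 kJ/kg
Δh = 71.478 + 2256 + 130.02 = 2457.5 kJ/kg
Q = ṁ·Δh = 2673 kg/h × 2457.5 kJ/kg = 6.5689e+06 kJ/h
|Q| = 1824.7 kW = 1.8247 MW

Q = 1.82 MW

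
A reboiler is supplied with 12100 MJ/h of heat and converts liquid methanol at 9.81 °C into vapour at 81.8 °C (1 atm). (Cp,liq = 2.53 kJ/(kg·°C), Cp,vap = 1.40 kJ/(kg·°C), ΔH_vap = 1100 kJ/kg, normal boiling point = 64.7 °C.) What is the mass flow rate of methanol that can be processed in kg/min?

Δh = 2.53×(64.7−9.81) + 1100 + 1.40×(81.8−64.7) = 1262.8 kJ/kg
Q = 12100 MJ/h = 3361.1 kJ/s = 201670 kJ/min
ṁ = Q/Δh = 201670 / 1262.8 = 159.7 kg/min

ṁ = 160 kg/min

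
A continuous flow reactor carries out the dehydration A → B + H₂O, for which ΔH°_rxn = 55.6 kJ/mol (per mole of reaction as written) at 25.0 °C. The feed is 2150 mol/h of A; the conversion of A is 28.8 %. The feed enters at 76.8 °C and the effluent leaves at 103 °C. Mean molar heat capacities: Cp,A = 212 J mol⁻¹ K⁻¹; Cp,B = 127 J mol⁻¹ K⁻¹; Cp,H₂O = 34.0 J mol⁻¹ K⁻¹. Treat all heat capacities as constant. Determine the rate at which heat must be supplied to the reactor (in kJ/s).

Q_in = 12.2 kJ/s

Extent of reaction ξ = 0.288 × 2150 = 619.2 mol/h
Reaction term: ξ·ΔH°_rxn = 619.2 × 55.6 = 34428 kJ/h
Sensible, feed 76.8→25 °C: -23610 kJ/h
Outlet flows (mol/h): A 1530.8, B 619.2, H₂O 619.2
Sensible, products 25→103 °C: 33089 kJ/h
Q = ΔH = 43906 kJ/h = 12.196 kW
Heat supplied = 12.196 kJ/s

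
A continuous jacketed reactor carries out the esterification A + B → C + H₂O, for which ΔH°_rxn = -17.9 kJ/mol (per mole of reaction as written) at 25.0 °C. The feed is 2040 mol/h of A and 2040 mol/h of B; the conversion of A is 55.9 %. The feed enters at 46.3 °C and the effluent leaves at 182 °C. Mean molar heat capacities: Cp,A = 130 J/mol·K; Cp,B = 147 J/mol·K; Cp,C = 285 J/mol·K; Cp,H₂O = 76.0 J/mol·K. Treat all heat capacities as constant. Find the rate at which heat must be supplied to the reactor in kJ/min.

Q_in = 1190 kJ/min

Extent of reaction ξ = 0.559 × 2040 = 1140.4 mol/h
Reaction term: ξ·ΔH°_rxn = 1140.4 × -17.9 = -20412 kJ/h
Sensible, feed 46.3→25 °C: -12036 kJ/h
Outlet flows (mol/h): A 899.64, B 899.64, C 1140.4, H₂O 1140.4
Sensible, products 25→182 °C: 103760 kJ/h
Q = ΔH = 71308 kJ/h = 19.808 kW
Heat supplied = 1188.5 kJ/min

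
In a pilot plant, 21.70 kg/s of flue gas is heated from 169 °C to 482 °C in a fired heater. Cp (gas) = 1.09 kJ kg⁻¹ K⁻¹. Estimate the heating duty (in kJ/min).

Q = 444000 kJ/min

Q = ṁ·Cp·ΔT = 21.70 × 1.09 × (482 − 169) = 7403.4 kJ/s
Heating duty = 444200 kJ/min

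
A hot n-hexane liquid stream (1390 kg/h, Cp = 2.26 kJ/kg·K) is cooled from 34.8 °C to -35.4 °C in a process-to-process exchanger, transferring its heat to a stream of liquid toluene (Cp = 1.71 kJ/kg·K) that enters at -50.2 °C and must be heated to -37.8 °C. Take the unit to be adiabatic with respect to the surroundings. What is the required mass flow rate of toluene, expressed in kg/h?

ṁ_c = 10400 kg/h

Heat released by hot stream: Q = 1390 × 2.26 × (34.8 − -35.4) = 220530 kJ/h
Energy balance on cold side (adiabatic exchanger): Q = ṁ_c·Cp_c·(T_c,out − T_c,in)
ṁ_c = 220530 / [1.71 × (-37.8 − -50.2)] = 10400 kg/h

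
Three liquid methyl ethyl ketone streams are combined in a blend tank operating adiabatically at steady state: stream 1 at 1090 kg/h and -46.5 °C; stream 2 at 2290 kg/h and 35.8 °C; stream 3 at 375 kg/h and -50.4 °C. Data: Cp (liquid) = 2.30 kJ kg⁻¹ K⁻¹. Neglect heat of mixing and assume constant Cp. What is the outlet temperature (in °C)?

Energy balance with Q = 0: Σ ṁᵢCp,ᵢ(T_out − Tᵢ) = 0
Σ ṁᵢCp,ᵢTᵢ = 1090×2.30×-46.5 + 2290×2.30×35.8 + 375×2.30×-50.4 = 28513
Σ ṁᵢCp,ᵢ = 1090×2.30 + 2290×2.30 + 375×2.30 = 8636.5
T_out = 28513 / 8636.5 = 3.3015 °C

T_out = 3.30 °C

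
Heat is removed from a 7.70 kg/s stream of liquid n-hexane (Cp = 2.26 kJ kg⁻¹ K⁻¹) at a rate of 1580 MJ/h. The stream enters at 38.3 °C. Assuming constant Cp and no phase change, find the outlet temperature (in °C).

T_out = 13.1 °C

Q = 1580 MJ/h = 438.89 kJ/s
ΔT = Q/(ṁ·Cp) = 438.89/(7.70×2.26) = 25.221 K
T_out = 38.3 − 25.221 = 13.079 °C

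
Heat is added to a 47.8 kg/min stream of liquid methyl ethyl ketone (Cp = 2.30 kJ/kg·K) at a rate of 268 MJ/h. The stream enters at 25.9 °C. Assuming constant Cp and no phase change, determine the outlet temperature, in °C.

Q = 268 MJ/h = 4466.7 kJ/min
ΔT = Q/(ṁ·Cp) = 4466.7/(47.8×2.30) = 40.628 K
T_out = 25.9 + 40.628 = 66.528 °C

T_out = 66.5 °C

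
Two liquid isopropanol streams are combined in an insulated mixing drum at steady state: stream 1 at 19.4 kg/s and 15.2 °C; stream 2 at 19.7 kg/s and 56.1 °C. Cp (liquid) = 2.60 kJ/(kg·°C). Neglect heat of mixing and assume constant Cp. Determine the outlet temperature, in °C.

Adiabatic, steady state ⇒ Σ ṁᵢCp,ᵢ(T_out − Tᵢ) = 0
Σ ṁᵢCp,ᵢTᵢ = 19.4×2.60×15.2 + 19.7×2.60×56.1 = 3640.1
Σ ṁᵢCp,ᵢ = 19.4×2.60 + 19.7×2.60 = 101.66
T_out = 3640.1 / 101.66 = 35.807 °C

T_out = 35.8 °C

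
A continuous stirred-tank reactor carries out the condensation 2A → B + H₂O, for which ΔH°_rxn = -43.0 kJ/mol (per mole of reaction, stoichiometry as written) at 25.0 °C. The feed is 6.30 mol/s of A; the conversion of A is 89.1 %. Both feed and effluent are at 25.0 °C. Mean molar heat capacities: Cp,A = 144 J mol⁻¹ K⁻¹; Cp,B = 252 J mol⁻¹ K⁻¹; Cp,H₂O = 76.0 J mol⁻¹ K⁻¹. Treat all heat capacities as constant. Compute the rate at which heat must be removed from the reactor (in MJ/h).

Q_out = 434 MJ/h

Extent of reaction ξ = 0.891 × 6.30 / 2 = 2.8066 mol/s
Reaction term: ξ·ΔH°_rxn = 2.8066 × -43.0 = -120.69 kJ/s
Q = ΔH = -120.69 kJ/s = -120.69 kW
Heat removed = 434.47 MJ/h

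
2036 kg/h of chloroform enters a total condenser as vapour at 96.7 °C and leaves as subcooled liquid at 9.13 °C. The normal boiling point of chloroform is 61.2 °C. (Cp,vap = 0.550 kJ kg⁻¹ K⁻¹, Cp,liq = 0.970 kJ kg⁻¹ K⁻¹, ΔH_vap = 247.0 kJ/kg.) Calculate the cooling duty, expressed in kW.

Q_c = 179 kW

vapour 96.7→61.2 °C: -19.525 kJ/kg
condensation at 61.2 °C: -247 kJ/kg
liquid 61.2→9.13 °C: -50.508 kJ/kg
Δh = -19.525 + -247 + -50.508 = -317.03 kJ/kg
Q = ṁ·Δh = 2036 kg/h × -317.03 kJ/kg = -645480 kJ/h
|Q| = 179.3 kW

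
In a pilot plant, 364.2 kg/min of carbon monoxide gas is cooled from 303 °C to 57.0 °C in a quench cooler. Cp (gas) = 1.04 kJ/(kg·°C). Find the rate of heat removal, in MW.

Q_c = 1.55 MW

Q = ṁ·Cp·ΔT = 364.2 × 1.04 × (57.0 − 303) = -93177 kJ/min
Converting: 93177 / 60 s = 1552.9 kW
Cooling duty = 1.5529 MW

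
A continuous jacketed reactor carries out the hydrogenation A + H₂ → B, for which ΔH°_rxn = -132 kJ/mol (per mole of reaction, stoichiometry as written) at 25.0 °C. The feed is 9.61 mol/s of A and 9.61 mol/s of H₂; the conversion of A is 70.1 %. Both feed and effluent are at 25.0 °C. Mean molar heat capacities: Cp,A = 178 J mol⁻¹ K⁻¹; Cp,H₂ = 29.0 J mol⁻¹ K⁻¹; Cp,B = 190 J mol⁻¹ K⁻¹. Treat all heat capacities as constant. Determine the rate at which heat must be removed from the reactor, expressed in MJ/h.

Extent of reaction ξ = 0.701 × 9.61 = 6.7366 mol/s
Reaction term: ξ·ΔH°_rxn = 6.7366 × -132 = -889.23 kJ/s
Q = ΔH = -889.23 kJ/s = -889.23 kW
Heat removed = 3201.2 MJ/h

Q_out = 3200 MJ/h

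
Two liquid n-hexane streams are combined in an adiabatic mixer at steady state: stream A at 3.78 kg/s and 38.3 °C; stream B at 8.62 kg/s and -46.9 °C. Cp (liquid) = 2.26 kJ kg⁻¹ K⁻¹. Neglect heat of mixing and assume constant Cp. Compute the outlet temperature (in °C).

T_out = -20.9 °C

Adiabatic, steady state ⇒ Σ ṁᵢCp,ᵢ(T_out − Tᵢ) = 0
T_out = Σ ṁᵢCp,ᵢTᵢ / Σ ṁᵢCp,ᵢ
      = -586.48 / 28.024 = -20.928 °C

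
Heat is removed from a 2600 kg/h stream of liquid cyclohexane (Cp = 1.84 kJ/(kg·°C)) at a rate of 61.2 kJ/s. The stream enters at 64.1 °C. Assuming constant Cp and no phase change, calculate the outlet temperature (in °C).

Q = 61.2 kJ/s = 220320 kJ/h
ΔT = Q/(ṁ·Cp) = 220320/(2600×1.84) = 46.054 K
T_out = 64.1 − 46.054 = 18.046 °C

T_out = 18.0 °C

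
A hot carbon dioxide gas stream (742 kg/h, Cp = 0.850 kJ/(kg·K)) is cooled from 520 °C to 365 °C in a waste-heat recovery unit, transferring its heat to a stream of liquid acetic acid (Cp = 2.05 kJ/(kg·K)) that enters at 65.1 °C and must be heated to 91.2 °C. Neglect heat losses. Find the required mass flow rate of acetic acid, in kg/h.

Heat released by hot stream: Q = 742 × 0.850 × (520 − 365) = 97758 kJ/h
Energy balance on cold side (adiabatic exchanger): Q = ṁ_c·Cp_c·(T_c,out − T_c,in)
ṁ_c = 97758 / [2.05 × (91.2 − 65.1)] = 1827.1 kg/h

ṁ_c = 1830 kg/h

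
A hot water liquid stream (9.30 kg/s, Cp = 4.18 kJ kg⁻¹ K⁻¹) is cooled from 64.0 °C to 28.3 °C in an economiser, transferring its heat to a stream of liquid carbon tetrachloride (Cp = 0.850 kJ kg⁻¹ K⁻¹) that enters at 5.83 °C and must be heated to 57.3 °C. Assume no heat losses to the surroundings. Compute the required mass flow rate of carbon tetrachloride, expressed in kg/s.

ṁ_c = 31.7 kg/s

Heat released by hot stream: Q = 9.30 × 4.18 × (64.0 − 28.3) = 1387.8 kJ/s
Energy balance on cold side (adiabatic exchanger): Q = ṁ_c·Cp_c·(T_c,out − T_c,in)
ṁ_c = 1387.8 / [0.850 × (57.3 − 5.83)] = 31.722 kg/s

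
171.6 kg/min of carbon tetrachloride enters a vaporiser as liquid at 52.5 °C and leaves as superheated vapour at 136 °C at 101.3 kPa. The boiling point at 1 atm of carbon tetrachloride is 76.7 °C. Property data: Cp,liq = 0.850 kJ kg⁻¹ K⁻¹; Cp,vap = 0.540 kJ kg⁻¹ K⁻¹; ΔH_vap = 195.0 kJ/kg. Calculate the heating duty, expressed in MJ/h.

Q = 2550 MJ/h

liquid 52.5→76.7 °C: 20.57 kJ/kg
vaporisation at 76.7 °C: 195 kJ/kg
vapour 76.7→136 °C: 32.022 kJ/kg
Δh = 20.57 + 195 + 32.022 = 247.59 kJ/kg
Q = ṁ·Δh = 171.6 kg/min × 247.59 kJ/kg = 42487 kJ/min
|Q| = 708.11 kW = 2549.2 MJ/h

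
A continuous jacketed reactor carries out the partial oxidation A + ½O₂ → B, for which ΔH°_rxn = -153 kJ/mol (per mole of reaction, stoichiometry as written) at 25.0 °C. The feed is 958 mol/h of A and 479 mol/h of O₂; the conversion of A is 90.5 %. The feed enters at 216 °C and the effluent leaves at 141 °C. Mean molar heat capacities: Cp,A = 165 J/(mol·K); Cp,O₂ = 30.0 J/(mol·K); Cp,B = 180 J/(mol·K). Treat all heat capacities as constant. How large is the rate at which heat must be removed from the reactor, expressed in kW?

Extent of reaction ξ = 0.905 × 958 = 866.99 mol/h
Reaction term: ξ·ΔH°_rxn = 866.99 × -153 = -132650 kJ/h
Sensible, feed 216→25 °C: -32936 kJ/h
Outlet flows (mol/h): A 91.01, O₂ 45.505, B 866.99
Sensible, products 25→141 °C: 20003 kJ/h
Q = ΔH = -145580 kJ/h = -40.44 kW
Heat removed = 40.44 kW

Q_out = 40.4 kW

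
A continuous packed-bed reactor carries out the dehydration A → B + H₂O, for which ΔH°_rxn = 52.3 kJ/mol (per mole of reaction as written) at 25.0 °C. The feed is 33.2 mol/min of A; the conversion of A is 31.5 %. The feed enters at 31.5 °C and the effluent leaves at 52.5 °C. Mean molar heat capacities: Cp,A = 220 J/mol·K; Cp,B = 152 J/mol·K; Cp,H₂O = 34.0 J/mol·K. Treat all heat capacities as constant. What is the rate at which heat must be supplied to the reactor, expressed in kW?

Extent of reaction ξ = 0.315 × 33.2 = 10.458 mol/min
Reaction term: ξ·ΔH°_rxn = 10.458 × 52.3 = 546.95 kJ/min
Sensible, feed 31.5→25 °C: -47.476 kJ/min
Outlet flows (mol/min): A 22.742, B 10.458, H₂O 10.458
Sensible, products 25→52.5 °C: 191.08 kJ/min
Q = ΔH = 690.56 kJ/min = 11.509 kW
Heat supplied = 11.509 kW

Q_in = 11.5 kW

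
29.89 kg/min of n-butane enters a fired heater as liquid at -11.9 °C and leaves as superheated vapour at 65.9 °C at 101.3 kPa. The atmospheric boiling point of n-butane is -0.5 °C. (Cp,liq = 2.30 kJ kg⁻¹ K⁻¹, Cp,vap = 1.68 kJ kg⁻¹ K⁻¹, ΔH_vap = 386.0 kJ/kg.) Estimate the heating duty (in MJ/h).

Q = 939 MJ/h

liquid -11.9→-0.5 °C: 26.22 kJ/kg
vaporisation at -0.5 °C: 386 kJ/kg
vapour -0.5→65.9 °C: 111.55 kJ/kg
Δh = 26.22 + 386 + 111.55 = 523.77 kJ/kg
Q = ṁ·Δh = 29.89 kg/min × 523.77 kJ/kg = 15656 kJ/min
|Q| = 260.93 kW = 939.33 MJ/h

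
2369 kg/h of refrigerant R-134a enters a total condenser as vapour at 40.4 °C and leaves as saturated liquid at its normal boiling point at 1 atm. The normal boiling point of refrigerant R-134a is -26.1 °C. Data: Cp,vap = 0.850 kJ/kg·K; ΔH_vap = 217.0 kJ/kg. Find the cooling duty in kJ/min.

Q_c = 10800 kJ/min

vapour 40.4→-26.1 °C: -56.525 kJ/kg
condensation at -26.1 °C: -217 kJ/kg
Δh = -56.525 + -217 = -273.52 kJ/kg
Q = ṁ·Δh = 2369 kg/h × -273.52 kJ/kg = -647980 kJ/h
|Q| = 179.99 kW = 10800 kJ/min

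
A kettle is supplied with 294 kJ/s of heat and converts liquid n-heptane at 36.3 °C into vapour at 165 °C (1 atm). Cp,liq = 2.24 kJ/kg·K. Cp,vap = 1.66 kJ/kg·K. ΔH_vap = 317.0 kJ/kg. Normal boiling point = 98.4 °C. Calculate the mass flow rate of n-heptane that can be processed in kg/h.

Δh = 2.24×(98.4−36.3) + 317.0 + 1.66×(165−98.4) = 566.66 kJ/kg
Q = 294 kJ/s = 294 kJ/s = 1.0584e+06 kJ/h
ṁ = Q/Δh = 1.0584e+06 / 566.66 = 1867.8 kg/h

ṁ = 1870 kg/h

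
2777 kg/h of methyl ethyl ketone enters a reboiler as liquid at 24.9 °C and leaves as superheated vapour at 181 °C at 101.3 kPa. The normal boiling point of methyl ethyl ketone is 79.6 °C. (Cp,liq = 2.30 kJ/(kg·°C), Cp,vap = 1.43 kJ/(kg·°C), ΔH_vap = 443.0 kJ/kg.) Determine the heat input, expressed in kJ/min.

liquid 24.9→79.6 °C: 125.81 kJ/kg
vaporisation at 79.6 °C: 443 kJ/kg
vapour 79.6→181 °C: 145 kJ/kg
Δh = 125.81 + 443 + 145 = 713.81 kJ/kg
Q = ṁ·Δh = 2777 kg/h × 713.81 kJ/kg = 1.9823e+06 kJ/h
|Q| = 550.63 kW = 33038 kJ/min

Q = 33000 kJ/min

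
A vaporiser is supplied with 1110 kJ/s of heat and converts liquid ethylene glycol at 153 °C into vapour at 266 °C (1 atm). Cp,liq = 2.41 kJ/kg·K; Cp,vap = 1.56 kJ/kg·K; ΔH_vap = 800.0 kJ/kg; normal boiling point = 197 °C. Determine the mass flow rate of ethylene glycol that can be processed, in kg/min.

ṁ = 65.7 kg/min

Δh = 2.41×(197−153) + 800.0 + 1.56×(266−197) = 1013.7 kJ/kg
Q = 1110 kJ/s = 1110 kJ/s = 66600 kJ/min
ṁ = Q/Δh = 66600 / 1013.7 = 65.701 kg/min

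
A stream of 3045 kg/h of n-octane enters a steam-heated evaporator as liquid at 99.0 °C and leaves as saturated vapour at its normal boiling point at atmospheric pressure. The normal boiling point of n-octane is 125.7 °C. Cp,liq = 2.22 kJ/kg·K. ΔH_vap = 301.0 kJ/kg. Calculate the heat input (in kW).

liquid 99.0→125.7 °C: 59.274 kJ/kg
vaporisation at 125.7 °C: 301 kJ/kg
Δh = 59.274 + 301 = 360.27 kJ/kg
Q = ṁ·Δh = 3045 kg/h × 360.27 kJ/kg = 1.097e+06 kJ/h
|Q| = 304.73 kW

Q = 305 kW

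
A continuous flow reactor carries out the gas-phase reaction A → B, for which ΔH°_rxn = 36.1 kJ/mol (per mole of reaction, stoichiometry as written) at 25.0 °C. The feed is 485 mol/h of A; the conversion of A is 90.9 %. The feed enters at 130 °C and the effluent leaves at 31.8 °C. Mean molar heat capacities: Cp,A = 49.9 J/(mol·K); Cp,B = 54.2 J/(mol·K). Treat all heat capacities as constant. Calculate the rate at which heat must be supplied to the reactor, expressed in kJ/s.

Extent of reaction ξ = 0.909 × 485 = 440.87 mol/h
Reaction term: ξ·ΔH°_rxn = 440.87 × 36.1 = 15915 kJ/h
Sensible, feed 130→25 °C: -2541.2 kJ/h
Outlet flows (mol/h): A 44.135, B 440.87
Sensible, products 25→31.8 °C: 177.46 kJ/h
Q = ΔH = 13552 kJ/h = 3.7643 kW
Heat supplied = 3.7643 kJ/s

Q_in = 3.76 kJ/s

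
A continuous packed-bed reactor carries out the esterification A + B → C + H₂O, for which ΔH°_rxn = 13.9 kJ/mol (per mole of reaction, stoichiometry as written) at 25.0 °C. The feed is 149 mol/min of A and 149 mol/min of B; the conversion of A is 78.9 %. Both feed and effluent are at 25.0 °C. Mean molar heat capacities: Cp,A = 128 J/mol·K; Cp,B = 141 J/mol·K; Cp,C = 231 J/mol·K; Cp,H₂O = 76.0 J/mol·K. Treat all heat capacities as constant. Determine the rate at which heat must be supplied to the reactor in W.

Q_in = 27200 W

Extent of reaction ξ = 0.789 × 149 = 117.56 mol/min
Reaction term: ξ·ΔH°_rxn = 117.56 × 13.9 = 1634.1 kJ/min
Q = ΔH = 1634.1 kJ/min = 27.235 kW
Heat supplied = 27235 W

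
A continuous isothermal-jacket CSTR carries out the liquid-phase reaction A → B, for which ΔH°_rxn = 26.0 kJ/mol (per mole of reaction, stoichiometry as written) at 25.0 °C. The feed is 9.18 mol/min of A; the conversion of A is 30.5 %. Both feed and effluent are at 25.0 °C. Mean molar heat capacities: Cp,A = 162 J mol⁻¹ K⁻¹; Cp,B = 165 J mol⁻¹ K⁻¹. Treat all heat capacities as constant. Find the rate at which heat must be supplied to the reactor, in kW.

Q_in = 1.21 kW

Extent of reaction ξ = 0.305 × 9.18 = 2.7999 mol/min
Reaction term: ξ·ΔH°_rxn = 2.7999 × 26.0 = 72.797 kJ/min
Q = ΔH = 72.797 kJ/min = 1.2133 kW
Heat supplied = 1.2133 kW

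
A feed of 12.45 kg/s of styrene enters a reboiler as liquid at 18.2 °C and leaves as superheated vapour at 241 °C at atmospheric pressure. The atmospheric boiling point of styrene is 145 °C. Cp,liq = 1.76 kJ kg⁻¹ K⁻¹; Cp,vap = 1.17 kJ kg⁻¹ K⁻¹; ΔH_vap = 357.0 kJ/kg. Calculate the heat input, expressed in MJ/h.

Q = 31000 MJ/h

liquid 18.2→145 °C: 223.17 kJ/kg
vaporisation at 145 °C: 357 kJ/kg
vapour 145→241 °C: 112.32 kJ/kg
Δh = 223.17 + 357 + 112.32 = 692.49 kJ/kg
Q = ṁ·Δh = 12.45 kg/s × 692.49 kJ/kg = 8621.5 kJ/s
|Q| = 8621.5 kW = 31037 MJ/h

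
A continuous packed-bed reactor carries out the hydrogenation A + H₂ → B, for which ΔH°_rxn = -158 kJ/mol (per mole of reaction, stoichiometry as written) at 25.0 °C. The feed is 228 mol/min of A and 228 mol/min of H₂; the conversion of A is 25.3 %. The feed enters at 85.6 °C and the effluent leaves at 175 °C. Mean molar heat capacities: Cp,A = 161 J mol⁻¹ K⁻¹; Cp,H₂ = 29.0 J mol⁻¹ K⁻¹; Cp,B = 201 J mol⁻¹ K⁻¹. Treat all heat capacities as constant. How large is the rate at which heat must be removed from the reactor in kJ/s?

Q_out = 85.8 kJ/s

Extent of reaction ξ = 0.253 × 228 = 57.684 mol/min
Reaction term: ξ·ΔH°_rxn = 57.684 × -158 = -9114.1 kJ/min
Sensible, feed 85.6→25 °C: -2625.2 kJ/min
Outlet flows (mol/min): A 170.32, H₂ 170.32, B 57.684
Sensible, products 25→175 °C: 6593.2 kJ/min
Q = ΔH = -5146.1 kJ/min = -85.768 kW
Heat removed = 85.768 kJ/s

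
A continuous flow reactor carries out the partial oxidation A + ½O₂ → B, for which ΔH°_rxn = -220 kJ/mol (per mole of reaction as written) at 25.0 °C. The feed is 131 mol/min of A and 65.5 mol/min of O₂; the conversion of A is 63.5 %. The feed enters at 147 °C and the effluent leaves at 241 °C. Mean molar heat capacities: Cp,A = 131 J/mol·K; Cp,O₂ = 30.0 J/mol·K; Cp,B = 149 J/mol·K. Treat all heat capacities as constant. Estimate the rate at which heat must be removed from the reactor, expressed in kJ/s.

Q_out = 274 kJ/s

Extent of reaction ξ = 0.635 × 131 = 83.185 mol/min
Reaction term: ξ·ΔH°_rxn = 83.185 × -220 = -18301 kJ/min
Sensible, feed 147→25 °C: -2333.4 kJ/min
Outlet flows (mol/min): A 47.815, O₂ 23.907, B 83.185
Sensible, products 25→241 °C: 4185.1 kJ/min
Q = ΔH = -16449 kJ/min = -274.15 kW
Heat removed = 274.15 kJ/s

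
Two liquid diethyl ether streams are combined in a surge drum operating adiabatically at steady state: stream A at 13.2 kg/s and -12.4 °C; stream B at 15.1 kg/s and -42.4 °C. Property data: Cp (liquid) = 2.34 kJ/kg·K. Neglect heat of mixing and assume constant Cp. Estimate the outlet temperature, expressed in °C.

T_out = -28.4 °C

No heat crosses the boundary, so H_out = H_in.
T_out = Σ ṁᵢCp,ᵢTᵢ / Σ ṁᵢCp,ᵢ
      = -1881.2 / 66.222 = -28.407 °C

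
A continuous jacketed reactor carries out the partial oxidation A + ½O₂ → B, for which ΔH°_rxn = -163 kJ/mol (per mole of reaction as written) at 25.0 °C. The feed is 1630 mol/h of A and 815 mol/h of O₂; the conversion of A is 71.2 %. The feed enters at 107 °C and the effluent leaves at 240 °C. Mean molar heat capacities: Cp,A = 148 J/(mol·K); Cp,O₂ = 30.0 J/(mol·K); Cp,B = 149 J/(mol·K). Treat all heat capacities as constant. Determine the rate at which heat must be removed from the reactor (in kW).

Extent of reaction ξ = 0.712 × 1630 = 1160.6 mol/h
Reaction term: ξ·ΔH°_rxn = 1160.6 × -163 = -189170 kJ/h
Sensible, feed 107→25 °C: -21787 kJ/h
Outlet flows (mol/h): A 469.44, O₂ 234.72, B 1160.6
Sensible, products 25→240 °C: 53630 kJ/h
Q = ΔH = -157330 kJ/h = -43.702 kW
Heat removed = 43.702 kW

Q_out = 43.7 kW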